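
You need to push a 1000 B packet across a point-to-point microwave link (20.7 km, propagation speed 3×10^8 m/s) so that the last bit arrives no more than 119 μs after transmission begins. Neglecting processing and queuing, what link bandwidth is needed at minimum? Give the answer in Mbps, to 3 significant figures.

L = 8000 bits.
Propagation delay = 20700 / 300000000 = 69 μs.
Transmission budget = 119 − 69 = 50 μs.
R ≥ L / t_tx = 8000 bits / 5e-05 s = 160 Mbps.

160 Mbps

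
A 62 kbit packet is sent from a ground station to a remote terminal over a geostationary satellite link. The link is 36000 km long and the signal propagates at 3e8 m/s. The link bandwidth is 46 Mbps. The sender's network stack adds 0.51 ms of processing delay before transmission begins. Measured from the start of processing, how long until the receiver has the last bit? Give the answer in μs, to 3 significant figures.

L = 62000 bits.
Transmission delay = L/R = 62000 / 46000000 = 1347.83 μs.
Propagation delay = d/s = 36000000 m / 300000000 m/s = 120000 μs.
Plus processing delay 0.51 ms = 510 μs.
Total = 122000 μs.

122000 μs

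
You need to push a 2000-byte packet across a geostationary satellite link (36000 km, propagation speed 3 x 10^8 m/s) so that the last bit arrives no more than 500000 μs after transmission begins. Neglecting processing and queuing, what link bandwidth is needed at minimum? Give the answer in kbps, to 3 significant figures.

L = 16000 bits.
Propagation delay = 36000000 / 300000000 = 120000 μs.
Transmission budget = 500000 − 120000 = 380000 μs.
R ≥ L / t_tx = 16000 bits / 0.38 s = 42.1 kbps.

42.1 kbps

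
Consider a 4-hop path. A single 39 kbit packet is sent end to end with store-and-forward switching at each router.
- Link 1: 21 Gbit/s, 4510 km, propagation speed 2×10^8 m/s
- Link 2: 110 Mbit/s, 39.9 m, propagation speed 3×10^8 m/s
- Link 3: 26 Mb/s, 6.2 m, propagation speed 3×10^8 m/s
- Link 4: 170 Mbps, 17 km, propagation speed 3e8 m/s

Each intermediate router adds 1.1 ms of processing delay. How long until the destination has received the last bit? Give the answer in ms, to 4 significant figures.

27.99 ms

L = 39000 bits.
Transmission delays (L/R per hop): 0.00185714, 0.354545, 1.5, 0.229412 ms; sum = 2.08581 ms.
Propagation delays (d/s per hop): 22.55, 0.000133, 2.06667e-05, 0.0566667 ms; sum = 22.6068 ms.
Processing at 3 router(s): 3 × 1.1 ms = 3.3 ms.
End-to-end = 27.99 ms.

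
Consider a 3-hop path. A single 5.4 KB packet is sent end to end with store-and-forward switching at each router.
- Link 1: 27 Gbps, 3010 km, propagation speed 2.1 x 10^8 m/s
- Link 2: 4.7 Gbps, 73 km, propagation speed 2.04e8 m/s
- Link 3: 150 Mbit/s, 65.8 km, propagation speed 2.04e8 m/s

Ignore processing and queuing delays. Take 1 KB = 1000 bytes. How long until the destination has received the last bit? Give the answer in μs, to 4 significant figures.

15310 μs

L = 43200 bits.
Transmission delays (L/R per hop): 1.6, 9.19149, 288 μs; sum = 298.791 μs.
Propagation delays (d/s per hop): 14333.3, 357.843, 322.549 μs; sum = 15013.7 μs.
End-to-end = 15310 μs.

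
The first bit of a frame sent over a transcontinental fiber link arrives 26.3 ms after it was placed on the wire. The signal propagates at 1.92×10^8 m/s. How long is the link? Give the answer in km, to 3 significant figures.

d = s × t_prop = 192000000 × 0.0263 = 5050 km.

5050 km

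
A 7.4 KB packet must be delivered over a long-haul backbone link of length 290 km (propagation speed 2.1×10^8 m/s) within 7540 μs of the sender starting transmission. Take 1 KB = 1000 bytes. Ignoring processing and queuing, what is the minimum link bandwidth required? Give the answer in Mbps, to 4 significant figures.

L = 59200 bits.
Propagation delay = 290000 / 210000000 = 1380.95 μs.
Transmission budget = 7540 − 1380.95 = 6159.05 μs.
R ≥ L / t_tx = 59200 bits / 0.00615905 s = 9.612 Mbps.

9.612 Mbps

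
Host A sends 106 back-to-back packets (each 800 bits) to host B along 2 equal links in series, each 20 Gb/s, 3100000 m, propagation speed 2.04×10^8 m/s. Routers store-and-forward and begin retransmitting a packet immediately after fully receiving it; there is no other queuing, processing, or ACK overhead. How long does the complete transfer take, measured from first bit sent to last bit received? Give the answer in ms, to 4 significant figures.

30.40 ms

Per-hop transmission t_tx = L/R = 800/20000000000 = 4e-05 ms.
Per-hop propagation t_prop = 3100000/204000000 = 15.1961 ms.
Pipeline fill: first packet needs 2·t_tx to clear all hops; remaining 105 packets each add one t_tx.
Total = (2+106-1)·t_tx + 2·t_prop = 107·4e-05 + 2·15.1961 = 30.40 ms.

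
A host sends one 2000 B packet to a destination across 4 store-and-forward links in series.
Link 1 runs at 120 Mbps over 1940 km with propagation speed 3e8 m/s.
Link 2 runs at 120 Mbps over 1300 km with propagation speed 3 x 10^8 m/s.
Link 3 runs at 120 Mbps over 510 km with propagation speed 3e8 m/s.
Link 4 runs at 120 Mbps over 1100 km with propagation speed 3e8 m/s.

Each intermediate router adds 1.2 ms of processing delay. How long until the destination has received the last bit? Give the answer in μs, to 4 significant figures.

20300 μs

L = 2000 × 8 = 16000 bits.
Transmission delay per hop = L/R = 16000/120000000 = 133.333 μs; 4 hops → 533.333 μs.
Propagation delays (d/s per hop): 6466.67, 4333.33, 1700, 3666.67 μs; sum = 16166.7 μs.
Processing at 3 router(s): 3 × 1.2 ms = 3600 μs.
End-to-end = 20300 μs.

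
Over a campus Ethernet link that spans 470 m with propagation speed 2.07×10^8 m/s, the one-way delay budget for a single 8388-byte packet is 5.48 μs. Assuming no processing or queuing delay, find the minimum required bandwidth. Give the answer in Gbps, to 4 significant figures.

20.91 Gbps

L = 67104 bits.
Propagation delay = 470 / 2.07e+08 = 2.27053 μs.
Transmission budget = 5.48 − 2.27053 = 3.20947 μs.
R ≥ L / t_tx = 67104 bits / 3.20947e-06 s = 20.91 Gbps.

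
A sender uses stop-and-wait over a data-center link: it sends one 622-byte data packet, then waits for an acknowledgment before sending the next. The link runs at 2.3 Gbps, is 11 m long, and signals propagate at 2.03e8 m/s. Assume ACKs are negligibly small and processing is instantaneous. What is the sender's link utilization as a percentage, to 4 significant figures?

t_tx = L/R = 4976/2300000000 = 2.16348e-06 s.
t_prop = 11/2.03e+08 = 5.41872e-08 s; RTT = 1.08374e-07 s.
Cycle = t_tx + RTT = 2.27185e-06 s.
Utilization = t_tx / cycle = 2.16348e-06/2.27185e-06 = 95.23 %.

95.23 %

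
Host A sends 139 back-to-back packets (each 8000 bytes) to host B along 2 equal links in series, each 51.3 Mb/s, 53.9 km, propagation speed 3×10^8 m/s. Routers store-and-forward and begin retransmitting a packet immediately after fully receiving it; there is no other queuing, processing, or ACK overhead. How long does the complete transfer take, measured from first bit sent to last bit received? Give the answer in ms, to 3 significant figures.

175 ms

Per-hop transmission t_tx = L/R = 64000/51300000 = 1.24756 ms.
Per-hop propagation t_prop = 53900/300000000 = 0.179667 ms.
Pipeline fill: first packet needs 2·t_tx to clear all hops; remaining 138 packets each add one t_tx.
Total = (2+139-1)·t_tx + 2·t_prop = 140·1.24756 + 2·0.179667 = 175 ms.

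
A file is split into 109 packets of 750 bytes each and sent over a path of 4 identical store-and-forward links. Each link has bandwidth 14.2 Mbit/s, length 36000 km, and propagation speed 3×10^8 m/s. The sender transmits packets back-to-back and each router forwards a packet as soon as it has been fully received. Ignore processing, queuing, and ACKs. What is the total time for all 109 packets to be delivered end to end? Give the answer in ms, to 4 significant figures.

Per-hop transmission t_tx = L/R = 6000/14200000 = 0.422535 ms.
Per-hop propagation t_prop = 36000000/300000000 = 120 ms.
Pipeline fill: first packet needs 4·t_tx to clear all hops; remaining 108 packets each add one t_tx.
Total = (4+109-1)·t_tx + 4·t_prop = 112·0.422535 + 4·120 = 527.3 ms.

527.3 ms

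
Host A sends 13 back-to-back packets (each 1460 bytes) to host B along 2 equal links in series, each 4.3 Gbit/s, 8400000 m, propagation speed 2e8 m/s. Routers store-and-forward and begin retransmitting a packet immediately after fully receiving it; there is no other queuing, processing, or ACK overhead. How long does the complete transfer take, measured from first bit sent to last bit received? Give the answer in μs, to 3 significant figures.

Per-hop transmission t_tx = L/R = 11680/4300000000 = 2.71628 μs.
Per-hop propagation t_prop = 8400000/200000000 = 42000 μs.
Pipeline fill: first packet needs 2·t_tx to clear all hops; remaining 12 packets each add one t_tx.
Total = (2+13-1)·t_tx + 2·t_prop = 14·2.71628 + 2·42000 = 84000 μs.

84000 μs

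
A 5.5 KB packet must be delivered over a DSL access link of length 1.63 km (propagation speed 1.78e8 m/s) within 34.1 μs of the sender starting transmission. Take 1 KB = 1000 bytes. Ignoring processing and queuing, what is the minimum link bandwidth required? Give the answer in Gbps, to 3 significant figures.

L = 44000 bits.
Propagation delay = 1630 / 178000000 = 9.1573 μs.
Transmission budget = 34.1 − 9.1573 = 24.9427 μs.
R ≥ L / t_tx = 44000 bits / 2.49427e-05 s = 1.76 Gbps.

1.76 Gbps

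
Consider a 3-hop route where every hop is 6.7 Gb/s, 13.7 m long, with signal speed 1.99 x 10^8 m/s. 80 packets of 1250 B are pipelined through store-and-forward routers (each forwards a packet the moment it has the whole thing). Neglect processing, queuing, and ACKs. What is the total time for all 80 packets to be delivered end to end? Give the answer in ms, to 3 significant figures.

Per-hop transmission t_tx = L/R = 10000/6700000000 = 0.00149254 ms.
Per-hop propagation t_prop = 13.7/199000000 = 6.88442e-05 ms.
Pipeline fill: first packet needs 3·t_tx to clear all hops; remaining 79 packets each add one t_tx.
Total = (3+80-1)·t_tx + 3·t_prop = 82·0.00149254 + 3·6.88442e-05 = 0.123 ms.

0.123 ms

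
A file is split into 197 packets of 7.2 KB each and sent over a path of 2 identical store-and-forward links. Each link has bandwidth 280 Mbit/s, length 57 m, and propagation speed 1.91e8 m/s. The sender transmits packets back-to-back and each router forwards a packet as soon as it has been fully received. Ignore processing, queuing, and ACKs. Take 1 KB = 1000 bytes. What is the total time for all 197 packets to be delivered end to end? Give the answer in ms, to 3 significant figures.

Per-hop transmission t_tx = L/R = 57600/280000000 = 0.205714 ms.
Per-hop propagation t_prop = 57/191000000 = 0.000298429 ms.
Pipeline fill: first packet needs 2·t_tx to clear all hops; remaining 196 packets each add one t_tx.
Total = (2+197-1)·t_tx + 2·t_prop = 198·0.205714 + 2·0.000298429 = 40.7 ms.

40.7 ms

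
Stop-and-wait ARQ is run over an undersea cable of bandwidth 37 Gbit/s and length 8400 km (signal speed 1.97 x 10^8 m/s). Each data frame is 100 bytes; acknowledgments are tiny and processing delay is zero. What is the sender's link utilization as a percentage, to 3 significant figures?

0.0000254 %

t_tx = L/R = 800/37000000000 = 2.16216e-08 s.
t_prop = 8400000/197000000 = 0.0426396 s; RTT = 0.0852792 s.
Cycle = t_tx + RTT = 0.0852792 s.
Utilization = t_tx / cycle = 2.16216e-08/0.0852792 = 0.0000254 %.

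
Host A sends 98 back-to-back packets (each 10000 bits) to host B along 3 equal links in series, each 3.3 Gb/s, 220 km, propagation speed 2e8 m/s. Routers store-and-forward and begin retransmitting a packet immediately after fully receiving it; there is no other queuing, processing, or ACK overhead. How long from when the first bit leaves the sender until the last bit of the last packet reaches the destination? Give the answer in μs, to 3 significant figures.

Per-hop transmission t_tx = L/R = 10000/3300000000 = 3.0303 μs.
Per-hop propagation t_prop = 220000/200000000 = 1100 μs.
Pipeline fill: first packet needs 3·t_tx to clear all hops; remaining 97 packets each add one t_tx.
Total = (3+98-1)·t_tx + 3·t_prop = 100·3.0303 + 3·1100 = 3600 μs.

3600 μs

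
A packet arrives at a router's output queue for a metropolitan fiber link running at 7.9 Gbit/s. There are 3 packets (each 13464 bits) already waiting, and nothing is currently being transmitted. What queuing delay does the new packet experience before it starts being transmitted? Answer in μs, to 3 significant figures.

5.11 μs

Each queued packet: L/R = 13464/7900000000 = 1.7043 μs.
3 queued → 5.11291 μs.
Queuing delay = 5.11 μs.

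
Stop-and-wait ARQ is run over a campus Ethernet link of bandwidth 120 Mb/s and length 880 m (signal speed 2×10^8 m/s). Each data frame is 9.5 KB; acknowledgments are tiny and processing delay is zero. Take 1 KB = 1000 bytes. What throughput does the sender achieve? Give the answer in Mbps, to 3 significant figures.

t_tx = L/R = 76000/120000000 = 0.000633333 s.
t_prop = 880/200000000 = 4.4e-06 s; RTT = 8.8e-06 s.
Cycle = t_tx + RTT = 0.000642133 s.
Throughput = L / cycle = 76000 / 0.000642133 = 118 Mbps.

118 Mbps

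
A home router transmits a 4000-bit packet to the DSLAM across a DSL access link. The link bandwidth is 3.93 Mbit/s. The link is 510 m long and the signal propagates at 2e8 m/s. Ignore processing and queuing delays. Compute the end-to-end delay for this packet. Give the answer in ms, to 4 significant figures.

1.020 ms

Transmission delay = L/R = 4000 / 3930000 = 1.01781 ms.
Propagation delay = d/s = 510 m / 200000000 m/s = 0.00255 ms.
Total = 1.020 ms.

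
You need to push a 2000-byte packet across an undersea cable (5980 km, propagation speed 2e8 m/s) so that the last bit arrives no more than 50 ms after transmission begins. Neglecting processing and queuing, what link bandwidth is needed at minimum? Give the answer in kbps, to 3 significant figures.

L = 16000 bits.
Propagation delay = 5980000 / 200000000 = 29.9 ms.
Transmission budget = 50 − 29.9 = 20.1 ms.
R ≥ L / t_tx = 16000 bits / 0.0201 s = 796 kbps.

796 kbps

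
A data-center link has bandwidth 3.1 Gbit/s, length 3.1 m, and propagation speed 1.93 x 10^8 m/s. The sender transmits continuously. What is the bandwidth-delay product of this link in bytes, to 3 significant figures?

6.22 bytes

Propagation delay = 3.1 / 193000000 = 1.60622e-08 s.
BDP = R × t_prop = 3100000000 × 1.60622e-08 = 49.7927 bits.
In bytes: 49.7927/8 = 6.22 bytes.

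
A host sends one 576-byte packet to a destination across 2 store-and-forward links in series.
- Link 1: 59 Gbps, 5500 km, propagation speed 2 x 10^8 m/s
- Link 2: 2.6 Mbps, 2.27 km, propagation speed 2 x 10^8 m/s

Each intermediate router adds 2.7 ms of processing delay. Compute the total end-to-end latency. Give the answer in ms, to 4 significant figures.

L = 576 × 8 = 4608 bits.
Transmission delays (L/R per hop): 7.81017e-05, 1.77231 ms; sum = 1.77239 ms.
Propagation delays (d/s per hop): 27.5, 0.01135 ms; sum = 27.5114 ms.
Processing at 1 router(s): 1 × 2.7 ms = 2.7 ms.
End-to-end = 31.98 ms.

31.98 ms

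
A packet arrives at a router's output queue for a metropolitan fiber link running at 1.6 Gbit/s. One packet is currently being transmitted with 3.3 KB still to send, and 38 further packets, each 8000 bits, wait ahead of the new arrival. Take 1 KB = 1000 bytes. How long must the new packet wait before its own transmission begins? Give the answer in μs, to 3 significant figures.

Each queued packet: L/R = 8000/1600000000 = 5 μs.
38 queued → 190 μs.
Plus remaining 26400 bits of current packet: 16.5 μs.
Queuing delay = 207 μs.

207 μs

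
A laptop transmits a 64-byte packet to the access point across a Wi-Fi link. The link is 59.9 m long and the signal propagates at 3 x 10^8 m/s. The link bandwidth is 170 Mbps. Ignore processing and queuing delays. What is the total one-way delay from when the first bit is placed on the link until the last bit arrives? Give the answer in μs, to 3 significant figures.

3.21 μs

L = 64 × 8 = 512 bits.
Transmission delay = L/R = 512 / 170000000 = 3.01176 μs.
Propagation delay = d/s = 59.9 m / 300000000 m/s = 0.199667 μs.
Total = 3.21 μs.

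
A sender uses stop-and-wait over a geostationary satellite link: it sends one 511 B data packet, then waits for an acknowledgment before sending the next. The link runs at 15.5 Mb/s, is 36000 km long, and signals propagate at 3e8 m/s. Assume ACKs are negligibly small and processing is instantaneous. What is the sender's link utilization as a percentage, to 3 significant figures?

0.110 %

t_tx = L/R = 4088/15500000 = 0.000263742 s.
t_prop = 36000000/300000000 = 0.12 s; RTT = 0.24 s.
Cycle = t_tx + RTT = 0.240264 s.
Utilization = t_tx / cycle = 0.000263742/0.240264 = 0.110 %.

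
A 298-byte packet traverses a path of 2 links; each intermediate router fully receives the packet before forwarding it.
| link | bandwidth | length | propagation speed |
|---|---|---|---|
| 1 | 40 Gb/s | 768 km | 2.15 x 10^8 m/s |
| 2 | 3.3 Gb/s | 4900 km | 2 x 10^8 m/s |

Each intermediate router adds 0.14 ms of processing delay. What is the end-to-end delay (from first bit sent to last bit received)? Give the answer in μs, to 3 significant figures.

28200 μs

L = 298 × 8 = 2384 bits.
Transmission delays (L/R per hop): 0.0596, 0.722424 μs; sum = 0.782024 μs.
Propagation delays (d/s per hop): 3572.09, 24500 μs; sum = 28072.1 μs.
Processing at 1 router(s): 1 × 0.14 ms = 140 μs.
End-to-end = 28200 μs.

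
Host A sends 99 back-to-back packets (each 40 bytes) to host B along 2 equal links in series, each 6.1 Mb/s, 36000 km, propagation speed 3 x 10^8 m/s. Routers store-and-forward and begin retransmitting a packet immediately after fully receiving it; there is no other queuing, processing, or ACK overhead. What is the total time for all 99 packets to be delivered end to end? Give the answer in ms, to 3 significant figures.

Per-hop transmission t_tx = L/R = 320/6100000 = 0.052459 ms.
Per-hop propagation t_prop = 36000000/300000000 = 120 ms.
Pipeline fill: first packet needs 2·t_tx to clear all hops; remaining 98 packets each add one t_tx.
Total = (2+99-1)·t_tx + 2·t_prop = 100·0.052459 + 2·120 = 245 ms.

245 ms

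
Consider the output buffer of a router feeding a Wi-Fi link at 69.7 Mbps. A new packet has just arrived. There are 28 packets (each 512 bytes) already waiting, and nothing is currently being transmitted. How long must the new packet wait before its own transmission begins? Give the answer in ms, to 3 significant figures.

Each queued packet: L/R = 4096/69700000 = 0.0587661 ms.
28 queued → 1.64545 ms.
Queuing delay = 1.65 ms.

1.65 ms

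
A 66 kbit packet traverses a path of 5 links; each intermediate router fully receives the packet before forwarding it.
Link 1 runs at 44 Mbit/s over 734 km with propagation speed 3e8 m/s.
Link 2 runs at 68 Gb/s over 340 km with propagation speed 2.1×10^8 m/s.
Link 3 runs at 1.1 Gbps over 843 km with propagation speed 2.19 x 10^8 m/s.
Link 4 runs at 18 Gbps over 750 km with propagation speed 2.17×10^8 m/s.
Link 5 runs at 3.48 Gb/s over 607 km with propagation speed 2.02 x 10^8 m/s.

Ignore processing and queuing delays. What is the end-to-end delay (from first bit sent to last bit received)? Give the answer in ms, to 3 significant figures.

L = 66000 bits.
Transmission delays (L/R per hop): 1.5, 0.000970588, 0.06, 0.00366667, 0.0189655 ms; sum = 1.5836 ms.
Propagation delays (d/s per hop): 2.44667, 1.61905, 3.84932, 3.45622, 3.00495 ms; sum = 14.3762 ms.
End-to-end = 16.0 ms.

16.0 ms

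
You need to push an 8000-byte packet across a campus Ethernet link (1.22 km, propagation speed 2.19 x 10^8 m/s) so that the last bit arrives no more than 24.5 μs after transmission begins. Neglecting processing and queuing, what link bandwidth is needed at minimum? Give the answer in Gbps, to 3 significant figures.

L = 64000 bits.
Propagation delay = 1220 / 219000000 = 5.57078 μs.
Transmission budget = 24.5 − 5.57078 = 18.9292 μs.
R ≥ L / t_tx = 64000 bits / 1.89292e-05 s = 3.38 Gbps.

3.38 Gbps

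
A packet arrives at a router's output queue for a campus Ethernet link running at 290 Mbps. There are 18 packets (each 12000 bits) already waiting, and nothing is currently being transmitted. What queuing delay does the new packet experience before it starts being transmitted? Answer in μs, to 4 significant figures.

744.8 μs

Each queued packet: L/R = 12000/290000000 = 41.3793 μs.
18 queued → 744.828 μs.
Queuing delay = 744.8 μs.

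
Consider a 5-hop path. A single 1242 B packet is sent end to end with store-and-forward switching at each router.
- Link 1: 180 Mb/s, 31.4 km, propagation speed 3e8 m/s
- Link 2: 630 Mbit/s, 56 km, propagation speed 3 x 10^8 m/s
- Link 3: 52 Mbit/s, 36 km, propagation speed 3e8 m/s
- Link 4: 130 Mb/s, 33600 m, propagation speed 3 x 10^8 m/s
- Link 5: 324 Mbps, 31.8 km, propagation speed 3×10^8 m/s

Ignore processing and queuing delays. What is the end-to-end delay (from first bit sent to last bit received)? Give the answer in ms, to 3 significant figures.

0.998 ms

L = 1242 × 8 = 9936 bits.
Transmission delays (L/R per hop): 0.0552, 0.0157714, 0.191077, 0.0764308, 0.0306667 ms; sum = 0.369146 ms.
Propagation delays (d/s per hop): 0.104667, 0.186667, 0.12, 0.112, 0.106 ms; sum = 0.629333 ms.
End-to-end = 0.998 ms.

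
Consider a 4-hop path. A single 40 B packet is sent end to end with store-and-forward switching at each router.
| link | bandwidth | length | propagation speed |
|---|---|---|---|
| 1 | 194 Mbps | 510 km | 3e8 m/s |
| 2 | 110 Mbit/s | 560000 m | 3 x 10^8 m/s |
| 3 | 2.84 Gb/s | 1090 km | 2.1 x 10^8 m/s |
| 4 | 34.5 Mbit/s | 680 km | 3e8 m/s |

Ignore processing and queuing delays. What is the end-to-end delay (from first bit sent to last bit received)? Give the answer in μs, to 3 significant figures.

L = 40 × 8 = 320 bits.
Transmission delays (L/R per hop): 1.64948, 2.90909, 0.112676, 9.27536 μs; sum = 13.9466 μs.
Propagation delays (d/s per hop): 1700, 1866.67, 5190.48, 2266.67 μs; sum = 11023.8 μs.
End-to-end = 11000 μs.

11000 μs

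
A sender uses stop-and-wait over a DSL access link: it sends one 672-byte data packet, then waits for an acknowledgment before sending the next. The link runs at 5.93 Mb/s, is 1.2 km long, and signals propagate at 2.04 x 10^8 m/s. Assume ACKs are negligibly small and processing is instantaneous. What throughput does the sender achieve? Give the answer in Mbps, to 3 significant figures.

5.85 Mbps

t_tx = L/R = 5376/5930000 = 0.000906577 s.
t_prop = 1200/204000000 = 5.88235e-06 s; RTT = 1.17647e-05 s.
Cycle = t_tx + RTT = 0.000918341 s.
Throughput = L / cycle = 5376 / 0.000918341 = 5.85 Mbps.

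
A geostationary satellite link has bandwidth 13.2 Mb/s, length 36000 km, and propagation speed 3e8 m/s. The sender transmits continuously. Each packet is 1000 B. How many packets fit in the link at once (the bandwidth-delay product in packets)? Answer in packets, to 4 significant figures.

Propagation delay = 36000000 / 300000000 = 0.12 s.
BDP = R × t_prop = 13200000 × 0.12 = 1584000 bits.
In packets of 8000 bits: 198.0 packets.

198.0 packets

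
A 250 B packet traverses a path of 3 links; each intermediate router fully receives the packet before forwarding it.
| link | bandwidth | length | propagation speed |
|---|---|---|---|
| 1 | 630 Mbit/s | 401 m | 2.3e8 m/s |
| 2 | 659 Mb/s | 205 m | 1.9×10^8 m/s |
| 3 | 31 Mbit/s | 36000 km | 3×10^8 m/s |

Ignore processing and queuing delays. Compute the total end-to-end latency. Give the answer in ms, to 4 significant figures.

120.1 ms

L = 250 × 8 = 2000 bits.
Transmission delays (L/R per hop): 0.0031746, 0.0030349, 0.0645161 ms; sum = 0.0707256 ms.
Propagation delays (d/s per hop): 0.00174348, 0.00107895, 120 ms; sum = 120.003 ms.
End-to-end = 120.1 ms.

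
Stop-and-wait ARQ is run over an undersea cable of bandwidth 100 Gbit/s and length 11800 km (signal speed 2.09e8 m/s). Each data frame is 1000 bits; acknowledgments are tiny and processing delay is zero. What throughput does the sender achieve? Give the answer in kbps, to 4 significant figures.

8.856 kbps

t_tx = L/R = 1000/100000000000 = 1e-08 s.
t_prop = 11800000/209000000 = 0.0564593 s; RTT = 0.112919 s.
Cycle = t_tx + RTT = 0.112919 s.
Throughput = L / cycle = 1000 / 0.112919 = 8.856 kbps.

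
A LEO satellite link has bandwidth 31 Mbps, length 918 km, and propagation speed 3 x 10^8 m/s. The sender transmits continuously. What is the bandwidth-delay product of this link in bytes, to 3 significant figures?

11900 bytes

Propagation delay = 918000 / 300000000 = 0.00306 s.
BDP = R × t_prop = 31000000 × 0.00306 = 94860 bits.
In bytes: 94860/8 = 11900 bytes.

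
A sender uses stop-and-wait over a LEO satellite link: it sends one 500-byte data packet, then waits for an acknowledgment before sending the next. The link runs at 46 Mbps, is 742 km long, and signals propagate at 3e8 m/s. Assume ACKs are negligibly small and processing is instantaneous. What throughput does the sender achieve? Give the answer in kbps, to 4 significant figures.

t_tx = L/R = 4000/46000000 = 8.69565e-05 s.
t_prop = 742000/300000000 = 0.00247333 s; RTT = 0.00494667 s.
Cycle = t_tx + RTT = 0.00503362 s.
Throughput = L / cycle = 4000 / 0.00503362 = 794.7 kbps.

794.7 kbps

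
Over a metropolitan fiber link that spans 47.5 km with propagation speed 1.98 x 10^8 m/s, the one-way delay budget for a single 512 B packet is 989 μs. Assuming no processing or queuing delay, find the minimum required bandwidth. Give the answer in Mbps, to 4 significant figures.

L = 4096 bits.
Propagation delay = 47500 / 198000000 = 239.899 μs.
Transmission budget = 989 − 239.899 = 749.101 μs.
R ≥ L / t_tx = 4096 bits / 0.000749101 s = 5.468 Mbps.

5.468 Mbps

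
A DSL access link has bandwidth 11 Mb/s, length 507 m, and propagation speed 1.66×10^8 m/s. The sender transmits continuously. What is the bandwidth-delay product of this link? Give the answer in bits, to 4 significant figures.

Propagation delay = 507 / 166000000 = 3.05422e-06 s.
BDP = R × t_prop = 11000000 × 3.05422e-06 = 33.5964 bits.

33.60 bits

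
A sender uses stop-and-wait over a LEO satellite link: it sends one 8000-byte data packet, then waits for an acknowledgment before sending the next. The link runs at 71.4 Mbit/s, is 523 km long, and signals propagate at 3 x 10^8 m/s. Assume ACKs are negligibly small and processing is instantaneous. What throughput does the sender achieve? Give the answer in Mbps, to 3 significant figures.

14.6 Mbps

t_tx = L/R = 64000/71400000 = 0.000896359 s.
t_prop = 523000/300000000 = 0.00174333 s; RTT = 0.00348667 s.
Cycle = t_tx + RTT = 0.00438303 s.
Throughput = L / cycle = 64000 / 0.00438303 = 14.6 Mbps.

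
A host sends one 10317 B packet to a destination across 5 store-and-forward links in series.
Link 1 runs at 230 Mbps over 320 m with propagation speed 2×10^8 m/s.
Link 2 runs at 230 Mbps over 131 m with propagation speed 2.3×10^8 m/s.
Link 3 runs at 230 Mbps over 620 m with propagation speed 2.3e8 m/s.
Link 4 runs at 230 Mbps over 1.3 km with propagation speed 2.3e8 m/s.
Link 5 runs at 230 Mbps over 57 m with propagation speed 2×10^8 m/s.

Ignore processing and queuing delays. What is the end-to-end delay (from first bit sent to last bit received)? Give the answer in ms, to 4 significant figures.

L = 10317 × 8 = 82536 bits.
Transmission delay per hop = L/R = 82536/230000000 = 0.358852 ms; 5 hops → 1.79426 ms.
Propagation delays (d/s per hop): 0.0016, 0.000569565, 0.00269565, 0.00565217, 0.000285 ms; sum = 0.0108024 ms.
End-to-end = 1.805 ms.

1.805 ms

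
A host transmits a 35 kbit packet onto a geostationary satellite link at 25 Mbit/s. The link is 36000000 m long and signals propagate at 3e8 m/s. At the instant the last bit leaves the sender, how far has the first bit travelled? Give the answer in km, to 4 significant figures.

t_tx = L/R = 35000/25000000 = 0.0014 s.
Distance = s × t_tx = 300000000 × 0.0014 = 420.0 km.

420.0 km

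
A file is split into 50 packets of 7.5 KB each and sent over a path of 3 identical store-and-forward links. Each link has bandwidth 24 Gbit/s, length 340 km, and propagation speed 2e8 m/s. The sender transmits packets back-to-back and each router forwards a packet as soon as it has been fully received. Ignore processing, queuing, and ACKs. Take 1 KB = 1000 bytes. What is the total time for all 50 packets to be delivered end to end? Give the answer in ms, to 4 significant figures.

5.230 ms

Per-hop transmission t_tx = L/R = 60000/24000000000 = 0.0025 ms.
Per-hop propagation t_prop = 340000/200000000 = 1.7 ms.
Pipeline fill: first packet needs 3·t_tx to clear all hops; remaining 49 packets each add one t_tx.
Total = (3+50-1)·t_tx + 3·t_prop = 52·0.0025 + 3·1.7 = 5.230 ms.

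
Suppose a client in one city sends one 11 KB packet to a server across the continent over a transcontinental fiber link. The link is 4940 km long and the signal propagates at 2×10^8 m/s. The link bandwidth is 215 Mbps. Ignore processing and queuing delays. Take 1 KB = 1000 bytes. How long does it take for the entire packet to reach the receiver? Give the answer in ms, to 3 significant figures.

25.1 ms

L = 88000 bits.
Transmission delay = L/R = 88000 / 215000000 = 0.409302 ms.
Propagation delay = d/s = 4940000 m / 200000000 m/s = 24.7 ms.
Total = 25.1 ms.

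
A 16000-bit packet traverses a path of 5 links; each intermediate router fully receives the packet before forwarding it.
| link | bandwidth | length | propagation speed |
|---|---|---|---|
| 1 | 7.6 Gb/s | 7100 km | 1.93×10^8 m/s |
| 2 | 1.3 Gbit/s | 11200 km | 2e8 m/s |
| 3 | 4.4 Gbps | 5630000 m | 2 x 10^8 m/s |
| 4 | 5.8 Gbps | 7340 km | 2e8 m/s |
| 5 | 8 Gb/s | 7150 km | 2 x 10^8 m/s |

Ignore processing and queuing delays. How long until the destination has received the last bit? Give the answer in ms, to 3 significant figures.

193 ms

Transmission delays (L/R per hop): 0.00210526, 0.0123077, 0.00363636, 0.00275862, 0.002 ms; sum = 0.0228079 ms.
Propagation delays (d/s per hop): 36.7876, 56, 28.15, 36.7, 35.75 ms; sum = 193.388 ms.
End-to-end = 193 ms.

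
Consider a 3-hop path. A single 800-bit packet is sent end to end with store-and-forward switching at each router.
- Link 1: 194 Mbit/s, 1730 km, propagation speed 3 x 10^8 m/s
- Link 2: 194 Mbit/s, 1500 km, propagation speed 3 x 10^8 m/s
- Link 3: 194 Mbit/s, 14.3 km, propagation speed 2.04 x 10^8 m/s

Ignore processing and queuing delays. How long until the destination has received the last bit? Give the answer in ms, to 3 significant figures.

Transmission delay per hop = L/R = 800/194000000 = 0.00412371 ms; 3 hops → 0.0123711 ms.
Propagation delays (d/s per hop): 5.76667, 5, 0.070098 ms; sum = 10.8368 ms.
End-to-end = 10.8 ms.

10.8 ms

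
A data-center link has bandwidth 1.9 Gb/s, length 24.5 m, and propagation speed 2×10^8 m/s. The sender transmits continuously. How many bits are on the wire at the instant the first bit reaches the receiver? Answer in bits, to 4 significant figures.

232.8 bits

Propagation delay = 24.5 / 200000000 = 1.225e-07 s.
BDP = R × t_prop = 1900000000 × 1.225e-07 = 232.75 bits.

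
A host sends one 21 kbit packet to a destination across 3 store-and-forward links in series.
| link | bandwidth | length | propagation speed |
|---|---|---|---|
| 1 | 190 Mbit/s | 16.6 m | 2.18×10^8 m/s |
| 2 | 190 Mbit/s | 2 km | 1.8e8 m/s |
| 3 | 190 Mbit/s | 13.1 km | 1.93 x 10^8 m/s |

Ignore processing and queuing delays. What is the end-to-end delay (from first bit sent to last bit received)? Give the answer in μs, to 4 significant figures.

L = 21000 bits.
Transmission delay per hop = L/R = 21000/190000000 = 110.526 μs; 3 hops → 331.579 μs.
Propagation delays (d/s per hop): 0.0761468, 11.1111, 67.8756 μs; sum = 79.0629 μs.
End-to-end = 410.6 μs.

410.6 μs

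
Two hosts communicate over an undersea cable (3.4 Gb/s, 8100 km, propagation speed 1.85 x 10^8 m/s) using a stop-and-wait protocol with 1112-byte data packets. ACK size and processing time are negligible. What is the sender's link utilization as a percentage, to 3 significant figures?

t_tx = L/R = 8896/3400000000 = 2.61647e-06 s.
t_prop = 8100000/185000000 = 0.0437838 s; RTT = 0.0875676 s.
Cycle = t_tx + RTT = 0.0875702 s.
Utilization = t_tx / cycle = 2.61647e-06/0.0875702 = 0.00299 %.

0.00299 %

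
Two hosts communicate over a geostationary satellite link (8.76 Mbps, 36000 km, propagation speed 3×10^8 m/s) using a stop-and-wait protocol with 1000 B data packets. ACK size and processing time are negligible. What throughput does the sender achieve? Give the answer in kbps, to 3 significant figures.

t_tx = L/R = 8000/8760000 = 0.000913242 s.
t_prop = 36000000/300000000 = 0.12 s; RTT = 0.24 s.
Cycle = t_tx + RTT = 0.240913 s.
Throughput = L / cycle = 8000 / 0.240913 = 33.2 kbps.

33.2 kbps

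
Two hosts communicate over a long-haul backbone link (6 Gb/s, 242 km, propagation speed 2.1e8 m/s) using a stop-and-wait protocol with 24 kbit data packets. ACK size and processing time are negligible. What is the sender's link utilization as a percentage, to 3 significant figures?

0.173 %

t_tx = L/R = 24000/6000000000 = 4e-06 s.
t_prop = 242000/210000000 = 0.00115238 s; RTT = 0.00230476 s.
Cycle = t_tx + RTT = 0.00230876 s.
Utilization = t_tx / cycle = 4e-06/0.00230876 = 0.173 %.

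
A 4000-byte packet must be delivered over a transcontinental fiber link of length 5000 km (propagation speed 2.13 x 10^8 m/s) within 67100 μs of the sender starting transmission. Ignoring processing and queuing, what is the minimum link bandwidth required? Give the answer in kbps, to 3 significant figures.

734 kbps

L = 32000 bits.
Propagation delay = 5000000 / 213000000 = 23474.2 μs.
Transmission budget = 67100 − 23474.2 = 43625.8 μs.
R ≥ L / t_tx = 32000 bits / 0.0436258 s = 734 kbps.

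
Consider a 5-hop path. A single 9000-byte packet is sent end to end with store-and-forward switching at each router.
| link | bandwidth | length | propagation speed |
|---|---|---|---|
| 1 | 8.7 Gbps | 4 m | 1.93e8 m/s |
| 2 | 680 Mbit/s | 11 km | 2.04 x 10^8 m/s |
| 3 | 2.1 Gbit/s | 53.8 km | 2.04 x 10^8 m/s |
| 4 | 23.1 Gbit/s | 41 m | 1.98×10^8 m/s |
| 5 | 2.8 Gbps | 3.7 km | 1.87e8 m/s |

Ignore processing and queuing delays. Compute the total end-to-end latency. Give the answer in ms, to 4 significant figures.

L = 9000 × 8 = 72000 bits.
Transmission delays (L/R per hop): 0.00827586, 0.105882, 0.0342857, 0.00311688, 0.0257143 ms; sum = 0.177275 ms.
Propagation delays (d/s per hop): 2.07254e-05, 0.0539216, 0.263725, 0.000207071, 0.0197861 ms; sum = 0.337661 ms.
End-to-end = 0.5149 ms.

0.5149 ms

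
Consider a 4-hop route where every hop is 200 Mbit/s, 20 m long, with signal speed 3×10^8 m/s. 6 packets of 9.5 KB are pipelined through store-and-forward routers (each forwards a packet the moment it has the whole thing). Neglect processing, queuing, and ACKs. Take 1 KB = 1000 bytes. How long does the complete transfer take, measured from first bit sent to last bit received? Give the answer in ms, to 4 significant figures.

3.420 ms

Per-hop transmission t_tx = L/R = 76000/200000000 = 0.38 ms.
Per-hop propagation t_prop = 20/300000000 = 6.66667e-05 ms.
Pipeline fill: first packet needs 4·t_tx to clear all hops; remaining 5 packets each add one t_tx.
Total = (4+6-1)·t_tx + 4·t_prop = 9·0.38 + 4·6.66667e-05 = 3.420 ms.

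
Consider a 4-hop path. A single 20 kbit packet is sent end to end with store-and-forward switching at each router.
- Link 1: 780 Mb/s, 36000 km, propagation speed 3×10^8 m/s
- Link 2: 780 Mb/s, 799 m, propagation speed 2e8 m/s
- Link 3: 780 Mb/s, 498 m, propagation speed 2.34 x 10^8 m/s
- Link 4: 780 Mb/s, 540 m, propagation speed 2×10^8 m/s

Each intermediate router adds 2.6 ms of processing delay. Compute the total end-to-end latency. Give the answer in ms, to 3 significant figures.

128 ms

L = 20000 bits.
Transmission delay per hop = L/R = 20000/780000000 = 0.025641 ms; 4 hops → 0.102564 ms.
Propagation delays (d/s per hop): 120, 0.003995, 0.00212821, 0.0027 ms; sum = 120.009 ms.
Processing at 3 router(s): 3 × 2.6 ms = 7.8 ms.
End-to-end = 128 ms.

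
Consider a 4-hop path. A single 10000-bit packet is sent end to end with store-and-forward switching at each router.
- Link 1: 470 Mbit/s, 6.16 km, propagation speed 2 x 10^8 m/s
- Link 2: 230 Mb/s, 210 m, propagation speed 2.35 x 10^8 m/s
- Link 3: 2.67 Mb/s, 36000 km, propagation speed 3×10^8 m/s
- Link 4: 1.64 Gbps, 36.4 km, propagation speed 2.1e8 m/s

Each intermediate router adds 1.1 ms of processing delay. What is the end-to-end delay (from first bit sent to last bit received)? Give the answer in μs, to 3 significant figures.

127000 μs

Transmission delays (L/R per hop): 21.2766, 43.4783, 3745.32, 6.09756 μs; sum = 3816.17 μs.
Propagation delays (d/s per hop): 30.8, 0.893617, 120000, 173.333 μs; sum = 120205 μs.
Processing at 3 router(s): 3 × 1.1 ms = 3300 μs.
End-to-end = 127000 μs.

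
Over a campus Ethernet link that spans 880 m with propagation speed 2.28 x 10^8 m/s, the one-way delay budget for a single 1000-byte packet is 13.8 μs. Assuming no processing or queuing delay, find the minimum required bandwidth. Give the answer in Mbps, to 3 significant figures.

805 Mbps

L = 8000 bits.
Propagation delay = 880 / 2.28e+08 = 3.85965 μs.
Transmission budget = 13.8 − 3.85965 = 9.94035 μs.
R ≥ L / t_tx = 8000 bits / 9.94035e-06 s = 805 Mbps.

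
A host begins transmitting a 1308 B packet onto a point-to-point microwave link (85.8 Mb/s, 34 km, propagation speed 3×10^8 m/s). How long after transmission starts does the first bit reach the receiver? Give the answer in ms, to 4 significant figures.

0.1133 ms

First bit experiences only propagation delay: d/s = 34000/300000000 = 0.1133 ms.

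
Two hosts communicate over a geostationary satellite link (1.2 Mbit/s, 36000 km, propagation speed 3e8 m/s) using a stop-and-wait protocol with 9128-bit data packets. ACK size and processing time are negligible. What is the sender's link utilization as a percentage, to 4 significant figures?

3.072 %

t_tx = L/R = 9128/1200000 = 0.00760667 s.
t_prop = 36000000/300000000 = 0.12 s; RTT = 0.24 s.
Cycle = t_tx + RTT = 0.247607 s.
Utilization = t_tx / cycle = 0.00760667/0.247607 = 3.072 %.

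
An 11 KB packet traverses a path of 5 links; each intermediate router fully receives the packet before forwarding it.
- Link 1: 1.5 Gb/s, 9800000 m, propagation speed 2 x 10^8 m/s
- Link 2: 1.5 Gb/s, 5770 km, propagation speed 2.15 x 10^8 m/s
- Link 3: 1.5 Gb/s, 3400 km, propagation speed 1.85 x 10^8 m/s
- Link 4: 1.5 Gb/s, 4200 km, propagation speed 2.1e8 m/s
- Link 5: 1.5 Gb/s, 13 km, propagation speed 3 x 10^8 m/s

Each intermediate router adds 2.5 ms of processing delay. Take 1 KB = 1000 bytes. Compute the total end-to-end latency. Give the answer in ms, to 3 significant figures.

125 ms

L = 88000 bits.
Transmission delay per hop = L/R = 88000/1500000000 = 0.0586667 ms; 5 hops → 0.293333 ms.
Propagation delays (d/s per hop): 49, 26.8372, 18.3784, 20, 0.0433333 ms; sum = 114.259 ms.
Processing at 4 router(s): 4 × 2.5 ms = 10 ms.
End-to-end = 125 ms.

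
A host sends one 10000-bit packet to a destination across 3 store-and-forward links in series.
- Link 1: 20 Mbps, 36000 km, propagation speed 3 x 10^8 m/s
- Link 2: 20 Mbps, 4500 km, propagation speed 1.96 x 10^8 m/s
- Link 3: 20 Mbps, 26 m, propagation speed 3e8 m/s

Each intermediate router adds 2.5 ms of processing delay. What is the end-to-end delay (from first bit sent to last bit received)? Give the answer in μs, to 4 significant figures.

149500 μs

Transmission delay per hop = L/R = 10000/20000000 = 500 μs; 3 hops → 1500 μs.
Propagation delays (d/s per hop): 120000, 22959.2, 0.0866667 μs; sum = 142959 μs.
Processing at 2 router(s): 2 × 2.5 ms = 5000 μs.
End-to-end = 149500 μs.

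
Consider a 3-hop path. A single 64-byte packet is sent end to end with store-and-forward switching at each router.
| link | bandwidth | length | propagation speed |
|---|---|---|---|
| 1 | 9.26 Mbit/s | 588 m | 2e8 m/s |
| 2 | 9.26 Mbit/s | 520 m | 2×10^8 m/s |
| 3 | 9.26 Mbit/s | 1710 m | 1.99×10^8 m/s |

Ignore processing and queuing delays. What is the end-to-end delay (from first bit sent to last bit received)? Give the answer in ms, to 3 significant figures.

0.180 ms

L = 64 × 8 = 512 bits.
Transmission delay per hop = L/R = 512/9260000 = 0.0552916 ms; 3 hops → 0.165875 ms.
Propagation delays (d/s per hop): 0.00294, 0.0026, 0.00859296 ms; sum = 0.014133 ms.
End-to-end = 0.180 ms.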